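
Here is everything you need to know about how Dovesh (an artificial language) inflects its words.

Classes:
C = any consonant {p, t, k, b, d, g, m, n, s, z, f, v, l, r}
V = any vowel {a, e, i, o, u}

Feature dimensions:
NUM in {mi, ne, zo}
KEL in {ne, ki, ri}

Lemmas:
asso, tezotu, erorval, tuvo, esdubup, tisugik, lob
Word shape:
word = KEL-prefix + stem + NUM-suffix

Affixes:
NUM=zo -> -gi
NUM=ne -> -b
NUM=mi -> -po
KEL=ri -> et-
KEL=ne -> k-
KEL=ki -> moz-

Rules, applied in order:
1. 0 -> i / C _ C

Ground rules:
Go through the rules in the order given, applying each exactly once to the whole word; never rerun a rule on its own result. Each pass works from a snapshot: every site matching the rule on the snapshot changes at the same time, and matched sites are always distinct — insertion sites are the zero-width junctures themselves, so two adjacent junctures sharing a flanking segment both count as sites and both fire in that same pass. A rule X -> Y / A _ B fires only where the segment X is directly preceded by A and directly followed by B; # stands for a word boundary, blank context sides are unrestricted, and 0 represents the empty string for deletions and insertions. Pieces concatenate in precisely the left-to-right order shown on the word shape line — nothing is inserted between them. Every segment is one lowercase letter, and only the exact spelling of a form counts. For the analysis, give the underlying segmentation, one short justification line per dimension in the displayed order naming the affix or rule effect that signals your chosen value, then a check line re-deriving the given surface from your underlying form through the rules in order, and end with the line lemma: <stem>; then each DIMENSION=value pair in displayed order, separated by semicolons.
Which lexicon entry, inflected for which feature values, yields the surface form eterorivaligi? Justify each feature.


underlying: et-erorval-gi
NUM=zo - signalled by the affix -gi
KEL=ri - signalled by the affix et-
check: eterorvalgi -> eterorivaligi
lemma: erorval; NUM=zo; KEL=ri


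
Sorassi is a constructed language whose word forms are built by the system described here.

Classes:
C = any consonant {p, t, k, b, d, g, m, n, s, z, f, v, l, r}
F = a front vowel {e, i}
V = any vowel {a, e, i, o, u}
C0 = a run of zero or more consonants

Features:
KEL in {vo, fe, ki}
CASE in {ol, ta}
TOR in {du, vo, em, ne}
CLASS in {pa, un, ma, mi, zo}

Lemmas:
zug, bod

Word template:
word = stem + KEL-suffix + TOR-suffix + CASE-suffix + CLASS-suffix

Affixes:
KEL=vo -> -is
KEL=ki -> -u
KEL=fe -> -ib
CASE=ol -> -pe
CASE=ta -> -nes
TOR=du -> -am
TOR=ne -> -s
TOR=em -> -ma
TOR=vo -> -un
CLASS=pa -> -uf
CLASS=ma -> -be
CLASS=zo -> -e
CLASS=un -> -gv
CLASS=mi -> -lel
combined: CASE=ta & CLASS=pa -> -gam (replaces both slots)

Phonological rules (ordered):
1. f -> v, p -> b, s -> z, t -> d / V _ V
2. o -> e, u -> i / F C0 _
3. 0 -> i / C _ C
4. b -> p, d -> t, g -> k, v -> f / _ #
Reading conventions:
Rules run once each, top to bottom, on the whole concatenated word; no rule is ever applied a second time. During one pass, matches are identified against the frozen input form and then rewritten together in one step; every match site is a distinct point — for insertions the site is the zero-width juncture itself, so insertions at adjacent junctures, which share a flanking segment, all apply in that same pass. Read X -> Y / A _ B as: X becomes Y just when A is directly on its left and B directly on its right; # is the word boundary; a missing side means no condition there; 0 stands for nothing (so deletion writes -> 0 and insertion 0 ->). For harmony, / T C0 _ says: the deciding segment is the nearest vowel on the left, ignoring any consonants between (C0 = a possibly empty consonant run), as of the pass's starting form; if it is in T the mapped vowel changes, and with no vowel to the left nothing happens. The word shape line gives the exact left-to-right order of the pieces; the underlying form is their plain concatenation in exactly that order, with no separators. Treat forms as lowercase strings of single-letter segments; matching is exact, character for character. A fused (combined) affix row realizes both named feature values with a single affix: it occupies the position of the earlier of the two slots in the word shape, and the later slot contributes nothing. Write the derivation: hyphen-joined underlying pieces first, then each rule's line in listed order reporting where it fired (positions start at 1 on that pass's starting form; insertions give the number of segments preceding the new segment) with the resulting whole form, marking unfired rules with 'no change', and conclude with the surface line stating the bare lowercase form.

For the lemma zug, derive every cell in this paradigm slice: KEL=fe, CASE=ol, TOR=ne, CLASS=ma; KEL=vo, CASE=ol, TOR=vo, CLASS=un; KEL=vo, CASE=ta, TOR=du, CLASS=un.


cell KEL=fe, CASE=ol, TOR=ne, CLASS=ma:
underlying: zug-ib-s-pe-be
1. f -> v, p -> b, s -> z, t -> d / V _ V: no change
2. o -> e, u -> i / F C0 _: no change
3. 0 -> i / C _ C: inserts after position(s) 5, 6: zugibisipebe
4. b -> p, d -> t, g -> k, v -> f / _ #: no change
surface: zugibisipebe

cell KEL=vo, CASE=ol, TOR=vo, CLASS=un:
underlying: zug-is-un-pe-gv
1. f -> v, p -> b, s -> z, t -> d / V _ V: fires at position(s) 5: zugizunpegv
2. o -> e, u -> i / F C0 _: fires at position(s) 6: zugizinpegv
3. 0 -> i / C _ C: inserts after position(s) 7, 10: zugizinipegiv
4. b -> p, d -> t, g -> k, v -> f / _ #: fires at position(s) 13: zugizinipegif
surface: zugizinipegif

cell KEL=vo, CASE=ta, TOR=du, CLASS=un:
underlying: zug-is-am-nes-gv
1. f -> v, p -> b, s -> z, t -> d / V _ V: fires at position(s) 5: zugizamnesgv
2. o -> e, u -> i / F C0 _: no change
3. 0 -> i / C _ C: inserts after position(s) 7, 10, 11: zugizaminesigiv
4. b -> p, d -> t, g -> k, v -> f / _ #: fires at position(s) 15: zugizaminesigif
surface: zugizaminesigif


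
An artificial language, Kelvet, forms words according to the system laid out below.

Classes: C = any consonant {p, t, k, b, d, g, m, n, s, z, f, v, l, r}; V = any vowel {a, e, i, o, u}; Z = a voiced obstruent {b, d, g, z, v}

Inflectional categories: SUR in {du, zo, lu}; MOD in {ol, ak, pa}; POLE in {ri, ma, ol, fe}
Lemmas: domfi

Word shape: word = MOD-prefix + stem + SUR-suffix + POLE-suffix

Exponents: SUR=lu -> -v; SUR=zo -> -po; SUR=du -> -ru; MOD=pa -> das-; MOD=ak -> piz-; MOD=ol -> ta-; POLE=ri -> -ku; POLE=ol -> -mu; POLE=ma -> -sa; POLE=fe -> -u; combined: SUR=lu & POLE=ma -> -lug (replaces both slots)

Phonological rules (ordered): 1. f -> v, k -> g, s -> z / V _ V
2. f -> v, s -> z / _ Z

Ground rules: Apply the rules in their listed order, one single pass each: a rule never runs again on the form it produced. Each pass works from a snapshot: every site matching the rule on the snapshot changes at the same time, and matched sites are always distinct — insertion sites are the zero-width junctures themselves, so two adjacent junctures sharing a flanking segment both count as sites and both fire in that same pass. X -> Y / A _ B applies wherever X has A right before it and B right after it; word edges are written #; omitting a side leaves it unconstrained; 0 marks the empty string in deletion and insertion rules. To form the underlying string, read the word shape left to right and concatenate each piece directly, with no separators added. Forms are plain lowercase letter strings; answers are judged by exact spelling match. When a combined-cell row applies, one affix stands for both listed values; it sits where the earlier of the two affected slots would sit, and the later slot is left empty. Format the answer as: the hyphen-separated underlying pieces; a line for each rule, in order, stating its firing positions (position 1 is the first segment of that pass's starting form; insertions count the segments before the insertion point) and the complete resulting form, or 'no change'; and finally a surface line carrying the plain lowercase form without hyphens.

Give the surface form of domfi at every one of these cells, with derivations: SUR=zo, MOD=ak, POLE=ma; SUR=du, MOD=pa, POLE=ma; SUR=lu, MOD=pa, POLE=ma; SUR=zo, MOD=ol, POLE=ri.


cell SUR=zo, MOD=ak, POLE=ma:
underlying: piz-domfi-po-sa
1. f -> v, k -> g, s -> z / V _ V: fires at position(s) 11: pizdomfipoza
2. f -> v, s -> z / _ Z: no change
surface: pizdomfipoza

cell SUR=du, MOD=pa, POLE=ma:
underlying: das-domfi-ru-sa
1. f -> v, k -> g, s -> z / V _ V: fires at position(s) 11: dasdomfiruza
2. f -> v, s -> z / _ Z: fires at position(s) 3: dazdomfiruza
surface: dazdomfiruza

cell SUR=lu, MOD=pa, POLE=ma:
underlying: das-domfi-lug
1. f -> v, k -> g, s -> z / V _ V: no change
2. f -> v, s -> z / _ Z: fires at position(s) 3: dazdomfilug
surface: dazdomfilug

cell SUR=zo, MOD=ol, POLE=ri:
underlying: ta-domfi-po-ku
1. f -> v, k -> g, s -> z / V _ V: fires at position(s) 10: tadomfipogu
2. f -> v, s -> z / _ Z: no change
surface: tadomfipogu


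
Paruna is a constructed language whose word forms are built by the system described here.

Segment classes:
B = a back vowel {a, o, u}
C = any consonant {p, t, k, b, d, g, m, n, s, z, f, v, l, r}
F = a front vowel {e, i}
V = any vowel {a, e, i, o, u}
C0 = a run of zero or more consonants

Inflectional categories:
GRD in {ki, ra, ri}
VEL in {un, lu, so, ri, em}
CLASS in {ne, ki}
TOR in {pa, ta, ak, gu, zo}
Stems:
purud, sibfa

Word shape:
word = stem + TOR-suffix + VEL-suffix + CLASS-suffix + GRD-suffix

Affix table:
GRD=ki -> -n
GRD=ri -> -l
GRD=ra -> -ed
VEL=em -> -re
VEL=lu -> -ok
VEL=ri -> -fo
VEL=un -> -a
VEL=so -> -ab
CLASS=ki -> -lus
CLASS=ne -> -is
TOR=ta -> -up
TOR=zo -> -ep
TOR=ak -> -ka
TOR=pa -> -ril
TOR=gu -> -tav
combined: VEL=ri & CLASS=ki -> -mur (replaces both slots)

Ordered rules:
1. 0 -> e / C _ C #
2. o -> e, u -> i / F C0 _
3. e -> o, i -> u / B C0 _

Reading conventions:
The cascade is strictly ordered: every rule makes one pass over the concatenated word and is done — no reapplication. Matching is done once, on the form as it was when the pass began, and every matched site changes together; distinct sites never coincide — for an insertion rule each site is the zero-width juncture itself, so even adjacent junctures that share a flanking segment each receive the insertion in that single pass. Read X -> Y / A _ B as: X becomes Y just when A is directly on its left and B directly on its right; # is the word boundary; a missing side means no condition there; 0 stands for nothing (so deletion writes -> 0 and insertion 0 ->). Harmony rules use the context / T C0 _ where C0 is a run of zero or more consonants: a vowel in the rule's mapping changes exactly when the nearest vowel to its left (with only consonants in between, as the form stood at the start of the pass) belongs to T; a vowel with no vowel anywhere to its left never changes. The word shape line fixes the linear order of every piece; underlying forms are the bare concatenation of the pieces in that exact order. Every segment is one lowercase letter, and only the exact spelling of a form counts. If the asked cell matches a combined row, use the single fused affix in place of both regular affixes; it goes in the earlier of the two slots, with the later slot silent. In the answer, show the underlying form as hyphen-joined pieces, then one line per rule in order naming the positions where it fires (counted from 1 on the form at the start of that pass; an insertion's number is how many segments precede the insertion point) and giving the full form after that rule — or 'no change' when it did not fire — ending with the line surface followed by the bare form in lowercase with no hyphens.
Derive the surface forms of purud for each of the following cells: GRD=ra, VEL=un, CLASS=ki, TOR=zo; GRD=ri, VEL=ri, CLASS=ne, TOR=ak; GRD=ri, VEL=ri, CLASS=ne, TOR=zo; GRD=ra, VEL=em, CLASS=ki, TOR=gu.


cell GRD=ra, VEL=un, CLASS=ki, TOR=zo:
underlying: purud-ep-a-lus-ed
1. 0 -> e / C _ C #: no change
2. o -> e, u -> i / F C0 _: no change
3. e -> o, i -> u / B C0 _: fires at position(s) 6, 12: purudopalusod
surface: purudopalusod

cell GRD=ri, VEL=ri, CLASS=ne, TOR=ak:
underlying: purud-ka-fo-is-l
1. 0 -> e / C _ C #: inserts after position(s) 11: purudkafoisel
2. o -> e, u -> i / F C0 _: no change
3. e -> o, i -> u / B C0 _: fires at position(s) 10: purudkafousel
surface: purudkafousel

cell GRD=ri, VEL=ri, CLASS=ne, TOR=zo:
underlying: purud-ep-fo-is-l
1. 0 -> e / C _ C #: inserts after position(s) 11: purudepfoisel
2. o -> e, u -> i / F C0 _: fires at position(s) 9: purudepfeisel
3. e -> o, i -> u / B C0 _: fires at position(s) 6: purudopfeisel
surface: purudopfeisel

cell GRD=ra, VEL=em, CLASS=ki, TOR=gu:
underlying: purud-tav-re-lus-ed
1. 0 -> e / C _ C #: no change
2. o -> e, u -> i / F C0 _: fires at position(s) 12: purudtavrelised
3. e -> o, i -> u / B C0 _: fires at position(s) 10: purudtavrolised
surface: purudtavrolised


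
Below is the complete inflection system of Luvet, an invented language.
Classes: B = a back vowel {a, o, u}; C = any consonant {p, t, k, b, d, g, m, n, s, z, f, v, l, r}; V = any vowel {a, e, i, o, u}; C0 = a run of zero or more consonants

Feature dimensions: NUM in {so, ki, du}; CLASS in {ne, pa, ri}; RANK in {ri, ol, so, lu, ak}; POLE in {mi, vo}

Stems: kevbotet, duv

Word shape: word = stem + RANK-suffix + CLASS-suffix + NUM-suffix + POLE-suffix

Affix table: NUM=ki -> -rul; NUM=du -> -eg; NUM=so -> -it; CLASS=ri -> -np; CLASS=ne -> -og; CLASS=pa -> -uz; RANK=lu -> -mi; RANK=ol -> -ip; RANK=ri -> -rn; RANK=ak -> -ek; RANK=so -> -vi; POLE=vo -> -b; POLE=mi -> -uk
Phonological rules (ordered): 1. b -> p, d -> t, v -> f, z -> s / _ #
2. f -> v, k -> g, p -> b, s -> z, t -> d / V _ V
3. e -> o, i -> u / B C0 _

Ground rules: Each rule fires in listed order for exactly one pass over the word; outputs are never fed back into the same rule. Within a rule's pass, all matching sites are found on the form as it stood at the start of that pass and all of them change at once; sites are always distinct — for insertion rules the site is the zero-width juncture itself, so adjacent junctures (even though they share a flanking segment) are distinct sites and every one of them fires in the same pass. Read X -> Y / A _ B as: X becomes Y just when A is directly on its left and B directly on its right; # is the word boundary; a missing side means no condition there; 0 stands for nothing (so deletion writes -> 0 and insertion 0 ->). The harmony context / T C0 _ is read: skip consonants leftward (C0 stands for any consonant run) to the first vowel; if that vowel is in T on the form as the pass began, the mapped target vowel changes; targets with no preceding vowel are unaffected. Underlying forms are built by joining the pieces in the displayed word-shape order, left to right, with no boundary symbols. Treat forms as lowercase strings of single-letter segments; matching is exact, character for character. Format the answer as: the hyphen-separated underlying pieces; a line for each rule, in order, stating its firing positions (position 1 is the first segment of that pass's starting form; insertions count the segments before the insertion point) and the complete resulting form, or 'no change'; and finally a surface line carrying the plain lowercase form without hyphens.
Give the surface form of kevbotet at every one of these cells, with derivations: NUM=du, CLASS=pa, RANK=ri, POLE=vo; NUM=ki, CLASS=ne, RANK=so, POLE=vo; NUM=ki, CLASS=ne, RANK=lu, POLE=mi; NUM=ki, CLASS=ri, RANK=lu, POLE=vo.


cell NUM=du, CLASS=pa, RANK=ri, POLE=vo:
underlying: kevbotet-rn-uz-eg-b
1. b -> p, d -> t, v -> f, z -> s / _ #: fires at position(s) 15: kevbotetrnuzegp
2. f -> v, k -> g, p -> b, s -> z, t -> d / V _ V: fires at position(s) 6: kevbodetrnuzegp
3. e -> o, i -> u / B C0 _: fires at position(s) 7, 13: kevbodotrnuzogp
surface: kevbodotrnuzogp

cell NUM=ki, CLASS=ne, RANK=so, POLE=vo:
underlying: kevbotet-vi-og-rul-b
1. b -> p, d -> t, v -> f, z -> s / _ #: fires at position(s) 16: kevbotetviogrulp
2. f -> v, k -> g, p -> b, s -> z, t -> d / V _ V: fires at position(s) 6: kevbodetviogrulp
3. e -> o, i -> u / B C0 _: fires at position(s) 7: kevbodotviogrulp
surface: kevbodotviogrulp

cell NUM=ki, CLASS=ne, RANK=lu, POLE=mi:
underlying: kevbotet-mi-og-rul-uk
1. b -> p, d -> t, v -> f, z -> s / _ #: no change
2. f -> v, k -> g, p -> b, s -> z, t -> d / V _ V: fires at position(s) 6: kevbodetmiogruluk
3. e -> o, i -> u / B C0 _: fires at position(s) 7: kevbodotmiogruluk
surface: kevbodotmiogruluk

cell NUM=ki, CLASS=ri, RANK=lu, POLE=vo:
underlying: kevbotet-mi-np-rul-b
1. b -> p, d -> t, v -> f, z -> s / _ #: fires at position(s) 16: kevbotetminprulp
2. f -> v, k -> g, p -> b, s -> z, t -> d / V _ V: fires at position(s) 6: kevbodetminprulp
3. e -> o, i -> u / B C0 _: fires at position(s) 7: kevbodotminprulp
surface: kevbodotminprulp


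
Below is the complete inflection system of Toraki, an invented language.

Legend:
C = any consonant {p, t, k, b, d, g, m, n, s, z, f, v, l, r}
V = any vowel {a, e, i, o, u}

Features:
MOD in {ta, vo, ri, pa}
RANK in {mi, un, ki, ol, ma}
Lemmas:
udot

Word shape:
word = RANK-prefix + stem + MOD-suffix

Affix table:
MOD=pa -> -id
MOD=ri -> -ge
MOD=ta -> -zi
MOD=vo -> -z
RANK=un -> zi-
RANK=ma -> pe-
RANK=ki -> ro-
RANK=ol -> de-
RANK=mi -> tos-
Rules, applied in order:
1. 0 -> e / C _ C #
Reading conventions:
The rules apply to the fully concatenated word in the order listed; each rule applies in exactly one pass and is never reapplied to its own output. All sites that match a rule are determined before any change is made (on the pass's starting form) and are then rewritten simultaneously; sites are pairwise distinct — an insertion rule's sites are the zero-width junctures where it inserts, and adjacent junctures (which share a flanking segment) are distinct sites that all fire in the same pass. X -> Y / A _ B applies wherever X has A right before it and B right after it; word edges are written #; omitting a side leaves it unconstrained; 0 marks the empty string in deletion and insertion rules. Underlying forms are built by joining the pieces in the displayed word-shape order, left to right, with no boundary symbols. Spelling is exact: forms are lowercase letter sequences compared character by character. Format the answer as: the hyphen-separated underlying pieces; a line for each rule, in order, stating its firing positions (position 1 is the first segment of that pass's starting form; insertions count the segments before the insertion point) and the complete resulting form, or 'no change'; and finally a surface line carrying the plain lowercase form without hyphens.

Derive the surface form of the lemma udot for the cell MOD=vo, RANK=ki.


underlying: ro-udot-z
1. 0 -> e / C _ C #: inserts after position(s) 6: roudotez
surface: roudotez


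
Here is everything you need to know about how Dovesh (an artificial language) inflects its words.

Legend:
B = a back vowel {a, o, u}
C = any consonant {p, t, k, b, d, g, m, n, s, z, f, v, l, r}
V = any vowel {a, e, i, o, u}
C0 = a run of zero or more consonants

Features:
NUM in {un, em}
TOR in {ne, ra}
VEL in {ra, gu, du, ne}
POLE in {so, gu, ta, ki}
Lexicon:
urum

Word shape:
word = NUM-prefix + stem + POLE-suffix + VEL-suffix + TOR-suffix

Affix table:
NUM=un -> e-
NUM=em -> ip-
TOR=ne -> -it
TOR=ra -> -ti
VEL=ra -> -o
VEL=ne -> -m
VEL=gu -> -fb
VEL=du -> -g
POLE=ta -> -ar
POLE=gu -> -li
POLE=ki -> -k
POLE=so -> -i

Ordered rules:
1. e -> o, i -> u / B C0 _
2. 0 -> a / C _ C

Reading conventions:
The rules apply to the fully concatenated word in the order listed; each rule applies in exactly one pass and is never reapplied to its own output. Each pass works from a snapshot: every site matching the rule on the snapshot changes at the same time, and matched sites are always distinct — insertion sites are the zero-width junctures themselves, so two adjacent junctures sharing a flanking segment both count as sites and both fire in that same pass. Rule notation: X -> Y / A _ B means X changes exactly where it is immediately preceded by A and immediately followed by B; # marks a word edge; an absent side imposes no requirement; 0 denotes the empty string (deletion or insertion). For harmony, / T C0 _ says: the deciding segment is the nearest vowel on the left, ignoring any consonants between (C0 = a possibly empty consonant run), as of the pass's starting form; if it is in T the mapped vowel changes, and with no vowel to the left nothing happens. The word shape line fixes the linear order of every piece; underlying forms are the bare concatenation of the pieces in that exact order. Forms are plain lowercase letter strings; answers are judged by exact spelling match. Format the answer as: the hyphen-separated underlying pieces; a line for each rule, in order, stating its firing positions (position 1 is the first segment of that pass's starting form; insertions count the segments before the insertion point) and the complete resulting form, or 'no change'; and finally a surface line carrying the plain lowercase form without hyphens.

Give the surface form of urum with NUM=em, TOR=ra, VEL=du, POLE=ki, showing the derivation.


underlying: ip-urum-k-g-ti
1. e -> o, i -> u / B C0 _: fires at position(s) 10: ipurumkgtu
2. 0 -> a / C _ C: inserts after position(s) 6, 7, 8: ipurumakagatu
surface: ipurumakagatu


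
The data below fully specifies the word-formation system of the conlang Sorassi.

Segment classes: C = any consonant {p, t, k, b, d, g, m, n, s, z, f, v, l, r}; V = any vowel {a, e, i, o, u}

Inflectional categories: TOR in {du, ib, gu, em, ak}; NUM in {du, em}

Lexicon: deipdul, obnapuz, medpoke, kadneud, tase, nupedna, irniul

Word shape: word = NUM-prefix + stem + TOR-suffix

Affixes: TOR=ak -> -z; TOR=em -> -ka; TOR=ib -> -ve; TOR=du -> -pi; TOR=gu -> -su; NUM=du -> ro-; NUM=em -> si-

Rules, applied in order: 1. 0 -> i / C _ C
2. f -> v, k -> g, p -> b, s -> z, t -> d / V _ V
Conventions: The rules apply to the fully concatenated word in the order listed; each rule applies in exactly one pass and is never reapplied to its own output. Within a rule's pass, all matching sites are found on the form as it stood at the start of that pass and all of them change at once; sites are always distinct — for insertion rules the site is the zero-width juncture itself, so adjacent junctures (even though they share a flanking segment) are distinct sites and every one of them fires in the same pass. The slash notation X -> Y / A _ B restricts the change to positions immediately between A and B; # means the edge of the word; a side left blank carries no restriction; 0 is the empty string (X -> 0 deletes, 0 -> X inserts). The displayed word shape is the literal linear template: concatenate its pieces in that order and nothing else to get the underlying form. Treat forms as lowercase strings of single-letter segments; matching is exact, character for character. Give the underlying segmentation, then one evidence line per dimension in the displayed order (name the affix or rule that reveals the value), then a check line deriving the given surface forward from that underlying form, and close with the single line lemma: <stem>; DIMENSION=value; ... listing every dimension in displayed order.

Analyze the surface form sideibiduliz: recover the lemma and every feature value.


underlying: si-deipdul-z
TOR=ak - signalled by the affix -z
NUM=em - signalled by the affix si-
check: sideipdulz -> sideipiduliz -> sideibiduliz
lemma: deipdul; TOR=ak; NUM=em


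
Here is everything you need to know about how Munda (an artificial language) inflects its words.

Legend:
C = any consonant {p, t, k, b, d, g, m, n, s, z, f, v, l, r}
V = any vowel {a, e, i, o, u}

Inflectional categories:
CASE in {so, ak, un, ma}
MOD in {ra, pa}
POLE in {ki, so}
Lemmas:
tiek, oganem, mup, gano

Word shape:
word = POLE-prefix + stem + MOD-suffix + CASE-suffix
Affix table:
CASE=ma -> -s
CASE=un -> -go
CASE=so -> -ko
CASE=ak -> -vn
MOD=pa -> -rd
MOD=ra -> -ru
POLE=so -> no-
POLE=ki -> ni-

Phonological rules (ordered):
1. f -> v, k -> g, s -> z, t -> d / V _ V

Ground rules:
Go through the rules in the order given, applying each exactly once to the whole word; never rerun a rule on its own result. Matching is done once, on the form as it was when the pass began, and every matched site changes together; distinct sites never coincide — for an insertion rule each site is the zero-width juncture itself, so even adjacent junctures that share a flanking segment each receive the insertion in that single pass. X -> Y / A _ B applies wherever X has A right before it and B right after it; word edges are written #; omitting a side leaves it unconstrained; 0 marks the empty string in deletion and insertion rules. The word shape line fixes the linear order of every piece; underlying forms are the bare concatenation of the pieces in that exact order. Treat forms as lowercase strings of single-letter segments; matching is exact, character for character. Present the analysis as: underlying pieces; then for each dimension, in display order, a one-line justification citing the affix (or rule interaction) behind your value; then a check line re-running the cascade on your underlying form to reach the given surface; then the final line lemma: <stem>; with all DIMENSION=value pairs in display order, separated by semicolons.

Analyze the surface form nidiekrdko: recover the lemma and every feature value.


underlying: ni-tiek-rd-ko
CASE=so - signalled by the affix -ko
MOD=pa - signalled by the affix -rd
POLE=ki - signalled by the affix ni-
check: nitiekrdko -> nidiekrdko
lemma: tiek; CASE=so; MOD=pa; POLE=ki


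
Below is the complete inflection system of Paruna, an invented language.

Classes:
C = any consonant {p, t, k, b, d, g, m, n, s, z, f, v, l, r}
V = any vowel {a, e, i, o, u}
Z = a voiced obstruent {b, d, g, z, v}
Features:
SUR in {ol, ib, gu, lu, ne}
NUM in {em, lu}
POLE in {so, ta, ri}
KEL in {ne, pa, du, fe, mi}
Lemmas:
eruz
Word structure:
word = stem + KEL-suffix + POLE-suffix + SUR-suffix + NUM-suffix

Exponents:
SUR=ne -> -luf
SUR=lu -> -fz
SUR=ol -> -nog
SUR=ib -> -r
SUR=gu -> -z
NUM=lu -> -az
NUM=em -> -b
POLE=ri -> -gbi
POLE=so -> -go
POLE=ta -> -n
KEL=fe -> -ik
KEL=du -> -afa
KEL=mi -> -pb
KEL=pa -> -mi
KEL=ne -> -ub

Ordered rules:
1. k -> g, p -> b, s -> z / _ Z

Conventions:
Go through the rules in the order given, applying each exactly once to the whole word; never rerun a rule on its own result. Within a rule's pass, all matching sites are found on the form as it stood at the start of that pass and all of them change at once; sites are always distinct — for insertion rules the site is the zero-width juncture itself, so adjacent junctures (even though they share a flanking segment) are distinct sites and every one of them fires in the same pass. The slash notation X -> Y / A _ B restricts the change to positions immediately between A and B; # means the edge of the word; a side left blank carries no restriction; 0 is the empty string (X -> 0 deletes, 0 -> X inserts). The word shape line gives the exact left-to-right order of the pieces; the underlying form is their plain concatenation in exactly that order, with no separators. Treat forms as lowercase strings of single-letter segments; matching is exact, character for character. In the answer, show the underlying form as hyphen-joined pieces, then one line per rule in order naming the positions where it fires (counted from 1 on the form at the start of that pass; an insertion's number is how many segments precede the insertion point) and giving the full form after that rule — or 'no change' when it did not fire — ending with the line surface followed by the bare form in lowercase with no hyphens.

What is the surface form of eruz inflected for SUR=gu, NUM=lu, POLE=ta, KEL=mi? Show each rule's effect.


underlying: eruz-pb-n-z-az
1. k -> g, p -> b, s -> z / _ Z: fires at position(s) 5: eruzbbnzaz
surface: eruzbbnzaz


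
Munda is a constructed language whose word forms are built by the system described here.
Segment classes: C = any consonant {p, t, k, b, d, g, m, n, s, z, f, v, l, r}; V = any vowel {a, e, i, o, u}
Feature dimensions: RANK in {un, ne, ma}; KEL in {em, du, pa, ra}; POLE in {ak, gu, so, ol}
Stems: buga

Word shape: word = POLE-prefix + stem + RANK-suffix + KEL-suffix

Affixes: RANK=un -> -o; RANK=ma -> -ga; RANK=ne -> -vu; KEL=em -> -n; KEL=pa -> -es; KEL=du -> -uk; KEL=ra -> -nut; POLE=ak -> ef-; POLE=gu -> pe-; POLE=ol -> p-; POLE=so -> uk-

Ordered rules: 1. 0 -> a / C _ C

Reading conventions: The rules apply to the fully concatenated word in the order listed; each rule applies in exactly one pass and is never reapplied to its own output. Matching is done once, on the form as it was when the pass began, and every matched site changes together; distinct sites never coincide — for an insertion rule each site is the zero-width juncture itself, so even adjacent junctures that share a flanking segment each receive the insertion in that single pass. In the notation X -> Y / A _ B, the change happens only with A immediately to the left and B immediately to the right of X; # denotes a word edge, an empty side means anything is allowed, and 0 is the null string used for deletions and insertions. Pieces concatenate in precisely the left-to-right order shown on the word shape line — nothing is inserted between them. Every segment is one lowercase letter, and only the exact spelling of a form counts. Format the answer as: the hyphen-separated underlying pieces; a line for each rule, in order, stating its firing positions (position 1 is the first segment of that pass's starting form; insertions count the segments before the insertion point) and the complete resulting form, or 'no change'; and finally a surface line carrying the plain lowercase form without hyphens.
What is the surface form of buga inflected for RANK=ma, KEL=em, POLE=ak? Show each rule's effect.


underlying: ef-buga-ga-n
1. 0 -> a / C _ C: inserts after position(s) 2: efabugagan
surface: efabugagan


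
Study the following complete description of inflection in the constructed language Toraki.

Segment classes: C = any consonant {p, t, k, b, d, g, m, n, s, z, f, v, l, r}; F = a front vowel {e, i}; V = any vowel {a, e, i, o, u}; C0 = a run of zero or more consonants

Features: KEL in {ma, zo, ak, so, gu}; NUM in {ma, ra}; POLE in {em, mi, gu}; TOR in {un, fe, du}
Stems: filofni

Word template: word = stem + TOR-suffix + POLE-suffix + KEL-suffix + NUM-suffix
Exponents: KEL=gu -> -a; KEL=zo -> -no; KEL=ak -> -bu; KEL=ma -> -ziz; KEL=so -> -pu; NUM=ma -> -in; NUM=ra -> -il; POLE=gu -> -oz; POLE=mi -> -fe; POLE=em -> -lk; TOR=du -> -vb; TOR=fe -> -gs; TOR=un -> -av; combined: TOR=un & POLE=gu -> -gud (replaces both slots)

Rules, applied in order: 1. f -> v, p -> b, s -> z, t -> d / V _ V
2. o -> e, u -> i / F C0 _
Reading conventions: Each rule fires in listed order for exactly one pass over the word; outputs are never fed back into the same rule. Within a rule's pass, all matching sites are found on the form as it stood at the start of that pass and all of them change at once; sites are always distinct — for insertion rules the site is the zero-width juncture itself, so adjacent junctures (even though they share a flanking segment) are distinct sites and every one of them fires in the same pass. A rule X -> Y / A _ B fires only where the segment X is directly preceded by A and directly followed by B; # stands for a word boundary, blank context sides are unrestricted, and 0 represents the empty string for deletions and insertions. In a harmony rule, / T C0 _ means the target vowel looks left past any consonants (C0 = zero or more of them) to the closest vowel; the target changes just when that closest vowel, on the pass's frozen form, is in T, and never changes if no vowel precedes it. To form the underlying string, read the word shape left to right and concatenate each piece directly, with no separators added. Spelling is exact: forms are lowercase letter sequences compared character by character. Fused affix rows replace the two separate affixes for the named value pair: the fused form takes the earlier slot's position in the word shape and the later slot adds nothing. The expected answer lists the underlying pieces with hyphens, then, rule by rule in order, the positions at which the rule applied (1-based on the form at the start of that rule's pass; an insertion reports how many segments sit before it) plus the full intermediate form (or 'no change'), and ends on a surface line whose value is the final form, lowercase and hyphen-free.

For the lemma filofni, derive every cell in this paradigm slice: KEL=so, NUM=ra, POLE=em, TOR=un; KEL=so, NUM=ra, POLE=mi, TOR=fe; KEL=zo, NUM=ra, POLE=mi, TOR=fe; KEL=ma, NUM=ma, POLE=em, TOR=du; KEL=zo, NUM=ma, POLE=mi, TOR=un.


cell KEL=so, NUM=ra, POLE=em, TOR=un:
underlying: filofni-av-lk-pu-il
1. f -> v, p -> b, s -> z, t -> d / V _ V: no change
2. o -> e, u -> i / F C0 _: fires at position(s) 4: filefniavlkpuil
surface: filefniavlkpuil

cell KEL=so, NUM=ra, POLE=mi, TOR=fe:
underlying: filofni-gs-fe-pu-il
1. f -> v, p -> b, s -> z, t -> d / V _ V: fires at position(s) 12: filofnigsfebuil
2. o -> e, u -> i / F C0 _: fires at position(s) 4, 13: filefnigsfebiil
surface: filefnigsfebiil

cell KEL=zo, NUM=ra, POLE=mi, TOR=fe:
underlying: filofni-gs-fe-no-il
1. f -> v, p -> b, s -> z, t -> d / V _ V: no change
2. o -> e, u -> i / F C0 _: fires at position(s) 4, 13: filefnigsfeneil
surface: filefnigsfeneil

cell KEL=ma, NUM=ma, POLE=em, TOR=du:
underlying: filofni-vb-lk-ziz-in
1. f -> v, p -> b, s -> z, t -> d / V _ V: no change
2. o -> e, u -> i / F C0 _: fires at position(s) 4: filefnivblkzizin
surface: filefnivblkzizin

cell KEL=zo, NUM=ma, POLE=mi, TOR=un:
underlying: filofni-av-fe-no-in
1. f -> v, p -> b, s -> z, t -> d / V _ V: no change
2. o -> e, u -> i / F C0 _: fires at position(s) 4, 13: filefniavfenein
surface: filefniavfenein


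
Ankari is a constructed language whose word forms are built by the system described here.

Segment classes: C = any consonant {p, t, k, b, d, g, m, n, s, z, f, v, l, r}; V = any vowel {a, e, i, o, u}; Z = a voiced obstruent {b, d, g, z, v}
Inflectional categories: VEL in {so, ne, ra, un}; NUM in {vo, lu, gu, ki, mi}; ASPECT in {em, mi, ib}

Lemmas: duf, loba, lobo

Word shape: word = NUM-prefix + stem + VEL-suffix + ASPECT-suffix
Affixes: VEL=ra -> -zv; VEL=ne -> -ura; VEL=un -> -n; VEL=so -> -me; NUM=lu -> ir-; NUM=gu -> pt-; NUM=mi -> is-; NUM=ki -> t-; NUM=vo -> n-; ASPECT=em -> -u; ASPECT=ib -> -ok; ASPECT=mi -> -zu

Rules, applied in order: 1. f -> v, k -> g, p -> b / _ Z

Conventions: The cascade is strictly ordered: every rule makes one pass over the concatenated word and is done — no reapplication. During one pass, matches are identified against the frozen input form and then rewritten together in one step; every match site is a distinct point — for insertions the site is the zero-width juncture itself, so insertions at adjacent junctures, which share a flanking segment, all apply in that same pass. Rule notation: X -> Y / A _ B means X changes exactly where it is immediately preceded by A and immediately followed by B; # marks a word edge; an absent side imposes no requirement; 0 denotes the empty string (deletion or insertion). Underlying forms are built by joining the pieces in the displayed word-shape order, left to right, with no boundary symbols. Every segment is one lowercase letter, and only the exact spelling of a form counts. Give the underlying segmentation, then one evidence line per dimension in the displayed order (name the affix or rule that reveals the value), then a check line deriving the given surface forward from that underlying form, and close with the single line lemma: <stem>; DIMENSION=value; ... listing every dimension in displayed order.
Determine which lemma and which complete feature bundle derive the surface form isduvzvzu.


underlying: is-duf-zv-zu
VEL=ra - signalled by the affix -zv
NUM=mi - signalled by the affix is-
ASPECT=mi - signalled by the affix -zu
check: isdufzvzu -> isduvzvzu
lemma: duf; VEL=ra; NUM=mi; ASPECT=mi


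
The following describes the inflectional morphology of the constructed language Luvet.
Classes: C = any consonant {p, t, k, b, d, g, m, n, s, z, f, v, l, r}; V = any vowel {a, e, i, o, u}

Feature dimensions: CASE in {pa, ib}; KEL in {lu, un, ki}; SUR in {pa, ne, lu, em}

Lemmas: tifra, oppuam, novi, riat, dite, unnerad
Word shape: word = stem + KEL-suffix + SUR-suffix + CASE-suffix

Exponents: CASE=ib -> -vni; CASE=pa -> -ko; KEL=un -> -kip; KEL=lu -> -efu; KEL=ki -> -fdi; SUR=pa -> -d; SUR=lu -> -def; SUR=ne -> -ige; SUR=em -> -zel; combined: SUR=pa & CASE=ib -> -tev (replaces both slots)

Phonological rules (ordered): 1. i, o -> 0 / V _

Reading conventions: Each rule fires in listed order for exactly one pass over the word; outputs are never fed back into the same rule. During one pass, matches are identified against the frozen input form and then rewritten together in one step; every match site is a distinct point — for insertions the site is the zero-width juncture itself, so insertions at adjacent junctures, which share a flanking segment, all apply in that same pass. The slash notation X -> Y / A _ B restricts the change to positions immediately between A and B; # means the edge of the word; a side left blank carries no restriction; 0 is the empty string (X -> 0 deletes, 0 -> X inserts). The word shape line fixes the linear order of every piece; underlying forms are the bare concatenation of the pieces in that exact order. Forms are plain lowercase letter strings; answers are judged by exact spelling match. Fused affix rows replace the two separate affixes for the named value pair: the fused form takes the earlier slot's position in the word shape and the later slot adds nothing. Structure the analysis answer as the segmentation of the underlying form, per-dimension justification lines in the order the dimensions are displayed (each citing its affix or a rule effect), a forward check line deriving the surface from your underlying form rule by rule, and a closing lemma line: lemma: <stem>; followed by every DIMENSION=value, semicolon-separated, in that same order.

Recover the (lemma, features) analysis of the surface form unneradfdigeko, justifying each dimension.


underlying: unnerad-fdi-ige-ko
CASE=pa - signalled by the affix -ko
KEL=ki - signalled by the affix -fdi
SUR=ne - signalled by the affix -ige
check: unneradfdiigeko -> unneradfdigeko
lemma: unnerad; CASE=pa; KEL=ki; SUR=ne


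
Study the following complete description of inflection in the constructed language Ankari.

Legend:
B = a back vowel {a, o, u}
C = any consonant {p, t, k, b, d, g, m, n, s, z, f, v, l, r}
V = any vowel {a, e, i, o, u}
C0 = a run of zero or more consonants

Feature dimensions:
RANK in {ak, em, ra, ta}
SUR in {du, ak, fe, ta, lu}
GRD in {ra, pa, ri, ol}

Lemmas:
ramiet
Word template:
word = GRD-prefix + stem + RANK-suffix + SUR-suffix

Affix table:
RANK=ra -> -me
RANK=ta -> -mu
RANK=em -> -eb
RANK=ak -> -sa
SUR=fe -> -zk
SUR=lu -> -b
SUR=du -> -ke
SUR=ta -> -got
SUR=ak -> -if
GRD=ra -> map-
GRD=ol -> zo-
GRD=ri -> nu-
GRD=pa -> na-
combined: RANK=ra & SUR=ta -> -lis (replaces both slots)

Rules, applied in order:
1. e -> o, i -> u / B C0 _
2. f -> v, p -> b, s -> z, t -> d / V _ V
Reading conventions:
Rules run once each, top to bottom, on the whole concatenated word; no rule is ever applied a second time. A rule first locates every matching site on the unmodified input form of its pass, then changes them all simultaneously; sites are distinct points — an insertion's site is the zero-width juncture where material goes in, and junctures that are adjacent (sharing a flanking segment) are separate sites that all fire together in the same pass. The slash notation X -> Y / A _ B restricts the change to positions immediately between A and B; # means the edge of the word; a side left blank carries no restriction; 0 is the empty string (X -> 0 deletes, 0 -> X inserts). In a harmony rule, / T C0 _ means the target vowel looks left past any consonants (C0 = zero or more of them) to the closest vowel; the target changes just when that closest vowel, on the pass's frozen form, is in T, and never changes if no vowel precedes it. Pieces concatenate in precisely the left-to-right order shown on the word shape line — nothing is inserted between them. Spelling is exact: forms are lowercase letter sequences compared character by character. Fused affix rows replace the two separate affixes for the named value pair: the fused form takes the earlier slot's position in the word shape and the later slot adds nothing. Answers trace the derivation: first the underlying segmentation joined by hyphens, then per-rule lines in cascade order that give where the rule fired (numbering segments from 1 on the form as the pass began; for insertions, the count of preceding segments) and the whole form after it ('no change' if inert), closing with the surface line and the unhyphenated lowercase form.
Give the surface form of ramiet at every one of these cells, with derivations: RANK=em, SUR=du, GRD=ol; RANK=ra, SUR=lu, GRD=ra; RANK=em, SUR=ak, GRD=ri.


cell RANK=em, SUR=du, GRD=ol:
underlying: zo-ramiet-eb-ke
1. e -> o, i -> u / B C0 _: fires at position(s) 6: zoramuetebke
2. f -> v, p -> b, s -> z, t -> d / V _ V: fires at position(s) 8: zoramuedebke
surface: zoramuedebke

cell RANK=ra, SUR=lu, GRD=ra:
underlying: map-ramiet-me-b
1. e -> o, i -> u / B C0 _: fires at position(s) 7: mapramuetmeb
2. f -> v, p -> b, s -> z, t -> d / V _ V: no change
surface: mapramuetmeb

cell RANK=em, SUR=ak, GRD=ri:
underlying: nu-ramiet-eb-if
1. e -> o, i -> u / B C0 _: fires at position(s) 6: nuramuetebif
2. f -> v, p -> b, s -> z, t -> d / V _ V: fires at position(s) 8: nuramuedebif
surface: nuramuedebif
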